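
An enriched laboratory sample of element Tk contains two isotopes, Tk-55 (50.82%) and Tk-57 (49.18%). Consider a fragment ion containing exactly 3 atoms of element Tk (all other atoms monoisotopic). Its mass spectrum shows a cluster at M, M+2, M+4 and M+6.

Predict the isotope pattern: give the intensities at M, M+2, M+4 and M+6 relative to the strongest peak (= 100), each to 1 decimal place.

34.4 : 100.0 : 96.8 : 31.2

The 3 Tk atoms are independent, so intensities follow the terms of (0.5082 + 0.4918)^3.
P(M) = 0.5082^3 = 0.131251
P(M+2) = 3 × 0.5082^2 × 0.4918^1 = 0.381047
P(M+4) = 3 × 0.5082^1 × 0.4918^2 = 0.368751
P(M+6) = 0.4918^3 = 0.118950
The M+2 peak is largest (0.381047); scaling to 100 gives 34.4 : 100.0 : 96.8 : 31.2.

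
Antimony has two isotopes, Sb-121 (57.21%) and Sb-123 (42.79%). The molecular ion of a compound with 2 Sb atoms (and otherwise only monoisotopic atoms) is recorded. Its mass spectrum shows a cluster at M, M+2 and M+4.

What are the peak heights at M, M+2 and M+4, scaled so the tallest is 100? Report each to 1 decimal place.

66.8 : 100.0 : 37.4

Each Sb atom is independently Sb-121 (p = 0.5721) or Sb-123 (q = 0.4279); the cluster is the binomial expansion (p + q)^2.
P(M) = 0.5721^2 = 0.327298
P(M+2) = 2 × 0.5721^1 × 0.4279^1 = 0.489603
P(M+4) = 0.4279^2 = 0.183098
The M+2 peak is largest (0.489603); scaling to 100 gives 66.8 : 100.0 : 37.4.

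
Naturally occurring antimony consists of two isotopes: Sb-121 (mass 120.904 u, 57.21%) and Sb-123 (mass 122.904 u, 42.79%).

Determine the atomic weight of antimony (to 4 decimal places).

Average mass = Σ (abundance × isotope mass) = 0.5721 × 120.904 + 0.4279 × 122.904
= 69.16918 + 52.59062 = 121.75980 u

121.7598 u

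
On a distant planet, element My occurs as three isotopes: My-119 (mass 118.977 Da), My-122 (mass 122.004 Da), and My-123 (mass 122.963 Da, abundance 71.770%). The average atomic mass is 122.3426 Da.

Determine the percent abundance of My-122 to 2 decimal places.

The remaining 28.230% is split between My-119 (fraction x) and My-122 (fraction 0.28230 − x).
Substituting: 118.977x + 122.004(0.28230 − x) = 34.0920549
(118.977 − 122.004)x = -0.3496743  ⇒  x = 0.11552, y = 0.16678
My-119: 11.55%, My-122: 16.68%.

16.68%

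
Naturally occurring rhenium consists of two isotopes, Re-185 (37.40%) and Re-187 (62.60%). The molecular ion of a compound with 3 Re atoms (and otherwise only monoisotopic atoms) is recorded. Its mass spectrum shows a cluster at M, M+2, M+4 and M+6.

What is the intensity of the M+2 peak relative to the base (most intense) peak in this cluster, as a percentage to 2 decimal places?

59.74%

Term probabilities: M 0.0523, M+2 0.2627, M+4 0.4397, M+6 0.2453. Base peak = M+4.
P(M+4) = C(3,2) × 0.3740^1 × 0.6260^2 = 3 × 0.3740 × 0.391876 = 0.439685 (base)
P(M+2) = C(3,1) × 0.3740^2 × 0.6260^1 = 3 × 0.139876 × 0.6260 = 0.262687
Relative intensity = 0.262687 / 0.439685 × 100 = 59.74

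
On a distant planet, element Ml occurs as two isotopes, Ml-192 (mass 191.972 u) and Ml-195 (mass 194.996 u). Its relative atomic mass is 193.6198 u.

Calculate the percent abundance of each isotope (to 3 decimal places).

Ml-192: 45.509%, Ml-195: 54.491%

Let x be the fractional abundance of Ml-192; then Ml-195 has abundance 1 − x.
191.972·x + 194.996·(1 − x) = 193.6198
(191.972 − 194.996)·x = 193.6198 − 194.996
x = -1.3762 / -3.024 = 0.45509 → 45.509% Ml-192, 54.491% Ml-195.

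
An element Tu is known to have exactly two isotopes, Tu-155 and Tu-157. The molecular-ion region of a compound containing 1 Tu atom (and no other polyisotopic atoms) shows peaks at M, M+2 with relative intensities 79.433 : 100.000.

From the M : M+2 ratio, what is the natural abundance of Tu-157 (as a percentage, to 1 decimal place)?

Let p = fractional abundance of Tu-155. I(M+2)/I(M) = [C(1,1)·p^0·(1−p)] / p^1 = 1·(1−p)/p = 100.000/79.433 = 1.2589
(1−p)/p = 1.2589/1 = 1.2589  ⇒  p = 1/(1 + 1.2589) = 0.4427
Tu-155: 44.3%, Tu-157: 55.7%.

55.7%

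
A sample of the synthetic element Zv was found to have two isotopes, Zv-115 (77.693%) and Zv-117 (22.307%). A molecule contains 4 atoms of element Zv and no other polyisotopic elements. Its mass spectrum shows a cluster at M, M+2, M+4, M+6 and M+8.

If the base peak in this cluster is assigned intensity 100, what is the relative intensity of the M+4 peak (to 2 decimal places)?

(0.77693 + 0.22307)^4 gives M 0.3644, M+2 0.4185, M+4 0.1802, M+6 0.0345, M+8 0.0025; the largest is M+2.
P(M+2) = C(4,1) × 0.77693^3 × 0.22307^1 = 4 × 0.46897066 × 0.22307 = 0.418453 (base)
P(M+4) = C(4,2) × 0.77693^2 × 0.22307^2 = 6 × 0.60362022 × 0.04976022 = 0.180218
Relative intensity = 0.180218 / 0.418453 × 100 = 43.07

43.07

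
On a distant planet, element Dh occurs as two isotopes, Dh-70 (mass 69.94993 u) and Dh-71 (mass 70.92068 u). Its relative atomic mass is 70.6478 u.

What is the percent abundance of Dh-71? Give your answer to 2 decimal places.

Let x be the fractional abundance of Dh-70; then Dh-71 has abundance 1 − x.
69.94993·x + 70.92068·(1 − x) = 70.6478
(69.94993 − 70.92068)·x = 70.6478 − 70.92068
x = -0.27288 / -0.97075 = 0.28110 → 28.11% Dh-70, 71.89% Dh-71.

71.89%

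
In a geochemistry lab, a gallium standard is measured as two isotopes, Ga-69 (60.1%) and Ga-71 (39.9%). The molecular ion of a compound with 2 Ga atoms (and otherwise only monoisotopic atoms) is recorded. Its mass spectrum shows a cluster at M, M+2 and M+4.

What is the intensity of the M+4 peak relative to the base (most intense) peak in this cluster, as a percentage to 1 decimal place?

33.2%

(0.601 + 0.399)^2 gives M 0.3612, M+2 0.4796, M+4 0.1592; the largest is M+2.
P(M+2) = C(2,1) × 0.601^1 × 0.399^1 = 2 × 0.6010 × 0.3990 = 0.479598 (base)
P(M+4) = C(2,2) × 0.601^0 × 0.399^2 = 1 × 1.0000 × 0.159201 = 0.159201
Relative intensity = 0.159201 / 0.479598 × 100 = 33.2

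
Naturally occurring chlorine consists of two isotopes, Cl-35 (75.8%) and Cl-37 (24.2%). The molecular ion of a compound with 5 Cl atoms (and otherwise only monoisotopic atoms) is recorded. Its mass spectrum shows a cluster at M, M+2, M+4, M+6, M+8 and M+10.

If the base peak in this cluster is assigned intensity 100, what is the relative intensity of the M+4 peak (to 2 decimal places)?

63.85

Binomial terms of (0.758 + 0.242)^5: M 0.2502, M+2 0.3994, M+4 0.2551, M+6 0.0814, M+8 0.0130, M+10 0.0008 → M+2 is the base peak.
P(M+2) = C(5,1) × 0.758^4 × 0.242^1 = 5 × 0.33012379 × 0.2420 = 0.399450 (base)
P(M+4) = C(5,2) × 0.758^3 × 0.242^2 = 10 × 0.43551951 × 0.058564 = 0.255058
Relative intensity = 0.255058 / 0.399450 × 100 = 63.85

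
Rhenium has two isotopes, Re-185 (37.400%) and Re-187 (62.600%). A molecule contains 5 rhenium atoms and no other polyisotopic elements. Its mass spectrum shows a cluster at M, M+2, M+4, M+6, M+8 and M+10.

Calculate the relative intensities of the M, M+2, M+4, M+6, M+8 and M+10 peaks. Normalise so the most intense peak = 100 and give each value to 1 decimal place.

The 5 Re atoms are independent, so intensities follow the terms of (0.37400 + 0.62600)^5.
P(M) = 0.37400^5 = 0.007317
P(M+2) = 5 × 0.37400^4 × 0.62600^1 = 0.061239
P(M+4) = 10 × 0.37400^3 × 0.62600^2 = 0.205005
P(M+6) = 10 × 0.37400^2 × 0.62600^3 = 0.343136
P(M+8) = 5 × 0.37400^1 × 0.62600^4 = 0.287170
P(M+10) = 0.62600^5 = 0.096133
The M+6 peak is largest (0.343136); scaling to 100 gives 2.1 : 17.8 : 59.7 : 100.0 : 83.7 : 28.0.

2.1 : 17.8 : 59.7 : 100.0 : 83.7 : 28.0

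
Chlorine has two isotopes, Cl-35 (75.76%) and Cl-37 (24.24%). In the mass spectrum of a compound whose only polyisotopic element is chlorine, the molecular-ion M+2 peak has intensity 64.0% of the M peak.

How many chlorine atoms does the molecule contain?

2

With n Cl atoms, P(M+2)/P(M) = C(n,1)·p^(n−1)q / p^n = n·q/p = n · 0.2424/0.7576.
n = 0.640 × 0.7576/0.2424 = 2.00 ≈ 2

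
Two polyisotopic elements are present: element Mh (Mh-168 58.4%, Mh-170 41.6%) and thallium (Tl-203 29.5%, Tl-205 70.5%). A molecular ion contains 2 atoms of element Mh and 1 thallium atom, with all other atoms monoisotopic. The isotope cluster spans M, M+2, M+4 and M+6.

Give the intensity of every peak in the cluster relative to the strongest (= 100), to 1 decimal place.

25.6 : 97.5 : 100.0 : 31.0

Element Mh pattern (n=2): 0.341056 : 0.485888 : 0.173056
Thallium pattern (n=1): 0.2950 : 0.7050
Convolve the two distributions (both contribute in 2-u steps):
  M: 0.341056×0.2950 = 0.100612
  M+2: 0.341056×0.7050 + 0.485888×0.2950 = 0.383781
  M+4: 0.485888×0.7050 + 0.173056×0.2950 = 0.393603
  M+6: 0.173056×0.7050 = 0.122004
Scale to base peak (0.393603) = 100: 25.6 : 97.5 : 100.0 : 31.0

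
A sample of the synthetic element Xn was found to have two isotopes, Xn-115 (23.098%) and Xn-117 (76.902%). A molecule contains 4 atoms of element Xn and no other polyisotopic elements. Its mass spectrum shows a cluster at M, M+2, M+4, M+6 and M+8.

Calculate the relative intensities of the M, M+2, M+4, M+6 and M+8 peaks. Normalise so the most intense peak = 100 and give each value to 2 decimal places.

Each Xn atom is independently Xn-115 (p = 0.23098) or Xn-117 (q = 0.76902); the cluster is the binomial expansion (p + q)^4.
P(M) = 0.23098^4 = 0.002846
P(M+2) = 4 × 0.23098^3 × 0.76902^1 = 0.037907
P(M+4) = 6 × 0.23098^2 × 0.76902^2 = 0.189311
P(M+6) = 4 × 0.23098^1 × 0.76902^3 = 0.420192
P(M+8) = 0.76902^4 = 0.349744
The M+6 peak is largest (0.420192); scaling to 100 gives 0.68 : 9.02 : 45.05 : 100.00 : 83.23.

0.68 : 9.02 : 45.05 : 100.00 : 83.23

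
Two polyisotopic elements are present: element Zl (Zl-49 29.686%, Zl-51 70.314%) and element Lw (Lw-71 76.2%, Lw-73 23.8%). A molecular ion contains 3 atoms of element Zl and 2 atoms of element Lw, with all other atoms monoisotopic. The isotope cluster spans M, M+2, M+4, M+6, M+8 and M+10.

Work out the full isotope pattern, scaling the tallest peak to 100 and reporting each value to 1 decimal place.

4.1 : 31.6 : 87.2 : 100.0 : 40.6 : 5.3

Element Zl pattern (n=3): 0.02616104 : 0.18589445 : 0.44030797 : 0.34763654
Element Lw pattern (n=2): 0.580644 : 0.362712 : 0.056644
Convolve the two distributions (both contribute in 2-u steps):
  M: 0.02616104×0.580644 = 0.015190
  M+2: 0.02616104×0.362712 + 0.18589445×0.580644 = 0.117427
  M+4: 0.02616104×0.056644 + 0.18589445×0.362712 + 0.44030797×0.580644 = 0.324570
  M+6: 0.18589445×0.056644 + 0.44030797×0.362712 + 0.34763654×0.580644 = 0.372088
  M+8: 0.44030797×0.056644 + 0.34763654×0.362712 = 0.151033
  M+10: 0.34763654×0.056644 = 0.019692
Scale to base peak (0.372088) = 100: 4.1 : 31.6 : 87.2 : 100.0 : 40.6 : 5.3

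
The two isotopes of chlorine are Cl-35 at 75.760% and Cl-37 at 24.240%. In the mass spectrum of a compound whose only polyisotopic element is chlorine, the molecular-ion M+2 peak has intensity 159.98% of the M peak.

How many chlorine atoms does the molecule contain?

5

For n independent Cl atoms, I(M+2)/I(M) = n · (abundance Cl-37) / (abundance Cl-35) = n · 0.24240/0.75760.
n = 1.5998 × 0.75760/0.24240 = 5.00 ≈ 5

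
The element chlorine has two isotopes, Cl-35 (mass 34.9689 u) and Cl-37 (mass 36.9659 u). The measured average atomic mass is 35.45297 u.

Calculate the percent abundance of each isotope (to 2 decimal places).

Writing the weighted mean with unknown fraction x of Cl-35:
34.9689·x + 36.9659·(1 − x) = 35.45297
(34.9689 − 36.9659)·x = 35.45297 − 36.9659
x = -1.51293 / -1.9970 = 0.75760 → 75.76% Cl-35, 24.24% Cl-37.

Cl-35: 75.76%, Cl-37: 24.24%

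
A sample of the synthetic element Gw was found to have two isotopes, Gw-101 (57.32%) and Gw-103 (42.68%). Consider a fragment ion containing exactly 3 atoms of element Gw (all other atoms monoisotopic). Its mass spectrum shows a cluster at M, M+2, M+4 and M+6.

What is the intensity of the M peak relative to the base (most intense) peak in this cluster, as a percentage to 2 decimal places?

Term probabilities: M 0.1883, M+2 0.4207, M+4 0.3132, M+6 0.0777. Base peak = M+2.
P(M+2) = C(3,1) × 0.5732^2 × 0.4268^1 = 3 × 0.32855824 × 0.4268 = 0.420686 (base)
P(M) = C(3,0) × 0.5732^3 × 0.4268^0 = 1 × 0.18832958 × 1.0000 = 0.188330
Relative intensity = 0.188330 / 0.420686 × 100 = 44.77

44.77%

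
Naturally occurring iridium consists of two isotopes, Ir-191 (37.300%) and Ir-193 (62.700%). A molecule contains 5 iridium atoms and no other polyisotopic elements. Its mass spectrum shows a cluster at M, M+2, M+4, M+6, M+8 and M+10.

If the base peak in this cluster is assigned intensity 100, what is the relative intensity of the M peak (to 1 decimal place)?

(0.37300 + 0.62700)^5 gives M 0.0072, M+2 0.0607, M+4 0.2040, M+6 0.3429, M+8 0.2882, M+10 0.0969; the largest is M+6.
P(M+6) = C(5,3) × 0.37300^2 × 0.62700^3 = 10 × 0.139129 × 0.24649188 = 0.342942 (base)
P(M) = C(5,0) × 0.37300^5 × 0.62700^0 = 1 × 0.00722012 × 1.0000 = 0.007220
Relative intensity = 0.007220 / 0.342942 × 100 = 2.1

2.1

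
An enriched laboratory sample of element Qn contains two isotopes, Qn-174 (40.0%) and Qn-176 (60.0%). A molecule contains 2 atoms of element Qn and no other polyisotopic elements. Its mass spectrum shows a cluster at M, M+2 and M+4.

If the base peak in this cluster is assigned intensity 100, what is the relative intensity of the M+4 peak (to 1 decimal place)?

Binomial terms of (0.400 + 0.600)^2: M 0.1600, M+2 0.4800, M+4 0.3600 → M+2 is the base peak.
P(M+2) = C(2,1) × 0.400^1 × 0.600^1 = 2 × 0.4000 × 0.6000 = 0.480000 (base)
P(M+4) = C(2,2) × 0.400^0 × 0.600^2 = 1 × 1.0000 × 0.3600 = 0.360000
Relative intensity = 0.360000 / 0.480000 × 100 = 75.0

75.0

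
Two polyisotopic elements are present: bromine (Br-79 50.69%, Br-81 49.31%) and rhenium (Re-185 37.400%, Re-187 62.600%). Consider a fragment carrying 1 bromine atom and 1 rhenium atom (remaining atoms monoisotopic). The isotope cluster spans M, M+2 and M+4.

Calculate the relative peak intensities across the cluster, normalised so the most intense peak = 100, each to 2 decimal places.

37.78 : 100.00 : 61.52

Bromine pattern (n=1): 0.5069 : 0.4931
Rhenium pattern (n=1): 0.3740 : 0.6260
Convolve the two distributions (both contribute in 2-u steps):
  M: 0.5069×0.3740 = 0.189581
  M+2: 0.5069×0.6260 + 0.4931×0.3740 = 0.501739
  M+4: 0.4931×0.6260 = 0.308681
Scale to base peak (0.501739) = 100: 37.78 : 100.00 : 61.52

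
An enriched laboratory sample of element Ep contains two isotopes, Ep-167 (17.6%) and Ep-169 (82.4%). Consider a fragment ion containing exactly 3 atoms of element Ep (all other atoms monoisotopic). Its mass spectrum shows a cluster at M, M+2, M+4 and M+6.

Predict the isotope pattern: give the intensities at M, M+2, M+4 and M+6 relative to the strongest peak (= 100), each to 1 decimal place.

The 3 Ep atoms are independent, so intensities follow the terms of (0.176 + 0.824)^3.
P(M) = 0.176^3 = 0.005452
P(M+2) = 3 × 0.176^2 × 0.824^1 = 0.076573
P(M+4) = 3 × 0.176^1 × 0.824^2 = 0.358499
P(M+6) = 0.824^3 = 0.559476
The M+6 peak is largest (0.559476); scaling to 100 gives 1.0 : 13.7 : 64.1 : 100.0.

1.0 : 13.7 : 64.1 : 100.0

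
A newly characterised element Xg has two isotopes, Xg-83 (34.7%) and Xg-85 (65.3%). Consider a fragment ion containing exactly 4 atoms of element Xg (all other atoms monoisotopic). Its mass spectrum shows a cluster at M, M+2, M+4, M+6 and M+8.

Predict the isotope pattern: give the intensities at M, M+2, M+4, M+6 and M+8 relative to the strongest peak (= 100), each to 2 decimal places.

3.75 : 28.24 : 79.71 : 100.00 : 47.05

The 4 Xg atoms are independent, so intensities follow the terms of (0.347 + 0.653)^4.
P(M) = 0.347^4 = 0.014498
P(M+2) = 4 × 0.347^3 × 0.653^1 = 0.109134
P(M+4) = 6 × 0.347^2 × 0.653^2 = 0.308061
P(M+6) = 4 × 0.347^1 × 0.653^3 = 0.386482
P(M+8) = 0.653^4 = 0.181825
The M+6 peak is largest (0.386482); scaling to 100 gives 3.75 : 28.24 : 79.71 : 100.00 : 47.05.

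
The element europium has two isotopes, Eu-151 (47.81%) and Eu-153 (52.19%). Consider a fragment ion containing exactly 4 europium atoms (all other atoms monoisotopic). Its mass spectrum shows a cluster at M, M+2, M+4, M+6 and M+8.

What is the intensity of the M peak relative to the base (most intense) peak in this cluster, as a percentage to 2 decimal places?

Term probabilities: M 0.0522, M+2 0.2281, M+4 0.3736, M+6 0.2719, M+8 0.0742. Base peak = M+4.
P(M+4) = C(4,2) × 0.4781^2 × 0.5219^2 = 6 × 0.22857961 × 0.27237961 = 0.373563 (base)
P(M) = C(4,0) × 0.4781^4 × 0.5219^0 = 1 × 0.05224864 × 1.0000 = 0.052249
Relative intensity = 0.052249 / 0.373563 × 100 = 13.99

13.99%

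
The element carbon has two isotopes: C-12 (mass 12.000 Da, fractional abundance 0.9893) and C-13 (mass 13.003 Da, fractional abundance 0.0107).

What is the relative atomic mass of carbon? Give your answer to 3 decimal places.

12.011 Da

Weight each isotope mass by its fractional abundance: 0.9893 × 12.000 + 0.0107 × 13.003
= 11.8716 + 0.1391 = 12.0107 Da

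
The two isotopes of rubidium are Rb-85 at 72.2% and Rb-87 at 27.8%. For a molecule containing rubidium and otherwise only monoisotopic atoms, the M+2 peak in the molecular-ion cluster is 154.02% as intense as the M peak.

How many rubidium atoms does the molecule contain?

4

The M+2/M ratio from n Rb atoms is n · q/p = n · 0.278/0.722.
n = 1.5402 × 0.722/0.278 = 4.00 ≈ 4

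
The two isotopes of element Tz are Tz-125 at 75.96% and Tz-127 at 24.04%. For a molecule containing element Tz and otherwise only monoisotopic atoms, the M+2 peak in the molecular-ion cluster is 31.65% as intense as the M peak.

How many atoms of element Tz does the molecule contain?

With n Tz atoms, P(M+2)/P(M) = C(n,1)·p^(n−1)q / p^n = n·q/p = n · 0.2404/0.7596.
n = 0.3165 × 0.7596/0.2404 = 1.00 ≈ 1

1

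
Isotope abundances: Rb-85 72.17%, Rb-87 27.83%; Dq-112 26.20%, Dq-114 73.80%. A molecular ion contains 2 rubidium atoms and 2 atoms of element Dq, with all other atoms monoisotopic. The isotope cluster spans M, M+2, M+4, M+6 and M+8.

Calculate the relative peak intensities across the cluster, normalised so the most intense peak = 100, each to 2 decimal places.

8.05 : 51.54 : 100.00 : 55.98 : 9.49

Rubidium pattern (n=2): 0.52085089 : 0.40169822 : 0.07745089
Element Dq pattern (n=2): 0.068644 : 0.386712 : 0.544644
Convolve the two distributions (both contribute in 2-u steps):
  M: 0.52085089×0.068644 = 0.035753
  M+2: 0.52085089×0.386712 + 0.40169822×0.068644 = 0.228993
  M+4: 0.52085089×0.544644 + 0.40169822×0.386712 + 0.07745089×0.068644 = 0.444336
  M+6: 0.40169822×0.544644 + 0.07745089×0.386712 = 0.248734
  M+8: 0.07745089×0.544644 = 0.042183
Scale to base peak (0.444336) = 100: 8.05 : 51.54 : 100.00 : 55.98 : 9.49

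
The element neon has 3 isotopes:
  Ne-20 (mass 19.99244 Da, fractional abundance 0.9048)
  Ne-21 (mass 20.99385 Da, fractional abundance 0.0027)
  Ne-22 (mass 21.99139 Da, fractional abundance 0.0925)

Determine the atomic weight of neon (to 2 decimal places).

20.18 Da

Average mass = Σ (abundance × isotope mass) = 0.9048 × 19.99244 + 0.0027 × 20.99385 + 0.0925 × 21.99139
= 18.089160 + 0.056683 + 2.034204 = 20.180047 Da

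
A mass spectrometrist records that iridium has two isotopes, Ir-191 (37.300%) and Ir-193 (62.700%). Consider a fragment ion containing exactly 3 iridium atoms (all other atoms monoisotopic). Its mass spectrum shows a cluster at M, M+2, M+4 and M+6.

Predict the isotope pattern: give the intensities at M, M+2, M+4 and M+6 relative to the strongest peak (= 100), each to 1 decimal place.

The 3 Ir atoms are independent, so intensities follow the terms of (0.37300 + 0.62700)^3.
P(M) = 0.37300^3 = 0.051895
P(M+2) = 3 × 0.37300^2 × 0.62700^1 = 0.261702
P(M+4) = 3 × 0.37300^1 × 0.62700^2 = 0.439911
P(M+6) = 0.62700^3 = 0.246492
The M+4 peak is largest (0.439911); scaling to 100 gives 11.8 : 59.5 : 100.0 : 56.0.

11.8 : 59.5 : 100.0 : 56.0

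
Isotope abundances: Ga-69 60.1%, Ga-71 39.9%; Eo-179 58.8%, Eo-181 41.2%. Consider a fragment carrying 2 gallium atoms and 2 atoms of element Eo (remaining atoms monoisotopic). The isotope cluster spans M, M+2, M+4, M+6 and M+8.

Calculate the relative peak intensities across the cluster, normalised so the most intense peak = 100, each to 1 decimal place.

35.8 : 97.7 : 100.0 : 45.5 : 7.7

Gallium pattern (n=2): 0.361201 : 0.479598 : 0.159201
Element Eo pattern (n=2): 0.345744 : 0.484512 : 0.169744
Convolve the two distributions (both contribute in 2-u steps):
  M: 0.361201×0.345744 = 0.124883
  M+2: 0.361201×0.484512 + 0.479598×0.345744 = 0.340824
  M+4: 0.361201×0.169744 + 0.479598×0.484512 + 0.159201×0.345744 = 0.348725
  M+6: 0.479598×0.169744 + 0.159201×0.484512 = 0.158544
  M+8: 0.159201×0.169744 = 0.027023
Scale to base peak (0.348725) = 100: 35.8 : 97.7 : 100.0 : 45.5 : 7.7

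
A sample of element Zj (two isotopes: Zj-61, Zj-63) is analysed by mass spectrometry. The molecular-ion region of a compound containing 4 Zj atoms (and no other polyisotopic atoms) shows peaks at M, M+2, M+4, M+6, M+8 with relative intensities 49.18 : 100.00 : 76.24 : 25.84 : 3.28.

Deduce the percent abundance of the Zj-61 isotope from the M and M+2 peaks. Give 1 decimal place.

Let p = fractional abundance of Zj-61. I(M+2)/I(M) = [C(4,1)·p^3·(1−p)] / p^4 = 4·(1−p)/p = 100.00/49.18 = 2.0333
(1−p)/p = 2.0333/4 = 0.5083  ⇒  p = 1/(1 + 0.5083) = 0.6630
Zj-61: 66.3%, Zj-63: 33.7%.

66.3%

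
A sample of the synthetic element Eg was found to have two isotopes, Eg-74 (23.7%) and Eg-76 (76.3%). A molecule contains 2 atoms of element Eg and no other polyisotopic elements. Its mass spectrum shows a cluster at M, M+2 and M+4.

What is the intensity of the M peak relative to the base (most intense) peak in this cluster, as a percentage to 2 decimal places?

Term probabilities: M 0.0562, M+2 0.3617, M+4 0.5822. Base peak = M+4.
P(M+4) = C(2,2) × 0.237^0 × 0.763^2 = 1 × 1.0000 × 0.582169 = 0.582169 (base)
P(M) = C(2,0) × 0.237^2 × 0.763^0 = 1 × 0.056169 × 1.0000 = 0.056169
Relative intensity = 0.056169 / 0.582169 × 100 = 9.65

9.65%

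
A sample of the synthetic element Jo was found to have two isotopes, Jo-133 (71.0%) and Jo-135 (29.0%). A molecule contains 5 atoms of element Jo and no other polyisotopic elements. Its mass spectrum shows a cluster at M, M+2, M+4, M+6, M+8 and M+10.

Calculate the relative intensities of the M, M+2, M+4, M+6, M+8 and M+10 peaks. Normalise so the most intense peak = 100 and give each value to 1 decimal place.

49.0 : 100.0 : 81.7 : 33.4 : 6.8 : 0.6

The 5 Jo atoms are independent, so intensities follow the terms of (0.710 + 0.290)^5.
P(M) = 0.710^5 = 0.180423
P(M+2) = 5 × 0.710^4 × 0.290^1 = 0.368469
P(M+4) = 10 × 0.710^3 × 0.290^2 = 0.301003
P(M+6) = 10 × 0.710^2 × 0.290^3 = 0.122945
P(M+8) = 5 × 0.710^1 × 0.290^4 = 0.025108
P(M+10) = 0.290^5 = 0.002051
The M+2 peak is largest (0.368469); scaling to 100 gives 49.0 : 100.0 : 81.7 : 33.4 : 6.8 : 0.6.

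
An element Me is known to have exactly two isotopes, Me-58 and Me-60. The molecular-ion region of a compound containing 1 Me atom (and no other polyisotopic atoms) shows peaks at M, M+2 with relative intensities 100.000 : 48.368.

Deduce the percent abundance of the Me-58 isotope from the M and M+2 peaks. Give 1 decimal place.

If p is the fraction of Me that is Me-58, then I(M+2)/I(M) = [C(1,1)·p^0·(1−p)] / p^1 = 1·(1−p)/p = 48.368/100.000 = 0.4837
(1−p)/p = 0.4837/1 = 0.4837  ⇒  p = 1/(1 + 0.4837) = 0.6740
Me-58: 67.4%, Me-60: 32.6%.

67.4%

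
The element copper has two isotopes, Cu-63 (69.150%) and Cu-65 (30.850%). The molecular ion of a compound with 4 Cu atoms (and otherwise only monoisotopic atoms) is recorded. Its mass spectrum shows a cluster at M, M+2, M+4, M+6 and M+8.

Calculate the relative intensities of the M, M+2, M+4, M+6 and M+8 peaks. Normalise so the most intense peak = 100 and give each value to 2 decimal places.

The 4 Cu atoms are independent, so intensities follow the terms of (0.69150 + 0.30850)^4.
P(M) = 0.69150^4 = 0.228649
P(M+2) = 4 × 0.69150^3 × 0.30850^1 = 0.408030
P(M+4) = 6 × 0.69150^2 × 0.30850^2 = 0.273052
P(M+6) = 4 × 0.69150^1 × 0.30850^3 = 0.081212
P(M+8) = 0.30850^4 = 0.009058
The M+2 peak is largest (0.408030); scaling to 100 gives 56.04 : 100.00 : 66.92 : 19.90 : 2.22.

56.04 : 100.00 : 66.92 : 19.90 : 2.22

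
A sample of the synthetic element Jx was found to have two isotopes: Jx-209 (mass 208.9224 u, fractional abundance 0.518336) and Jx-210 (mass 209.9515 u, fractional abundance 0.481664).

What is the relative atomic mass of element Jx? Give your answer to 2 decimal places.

209.42 u

Ar = Σ fᵢ·mᵢ = 0.518336 × 208.9224 + 0.481664 × 209.9515
= 108.29200 + 101.12608 = 209.41808 u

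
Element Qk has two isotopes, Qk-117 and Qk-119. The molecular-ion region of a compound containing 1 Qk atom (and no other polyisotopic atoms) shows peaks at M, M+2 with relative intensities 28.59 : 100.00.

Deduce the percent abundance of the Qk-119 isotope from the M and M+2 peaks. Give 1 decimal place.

77.8%

Write p for the Qk-117 fraction. I(M+2)/I(M) = [C(1,1)·p^0·(1−p)] / p^1 = 1·(1−p)/p = 100.00/28.59 = 3.4977
(1−p)/p = 3.4977/1 = 3.4977  ⇒  p = 1/(1 + 3.4977) = 0.2223
Qk-117: 22.2%, Qk-119: 77.8%.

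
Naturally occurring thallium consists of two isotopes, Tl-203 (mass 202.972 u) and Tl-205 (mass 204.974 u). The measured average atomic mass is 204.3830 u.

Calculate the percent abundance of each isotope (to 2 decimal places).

Writing the weighted mean with unknown fraction x of Tl-203:
202.972·x + 204.974·(1 − x) = 204.3830
(202.972 − 204.974)·x = 204.3830 − 204.974
x = -0.5910 / -2.002 = 0.29520 → 29.52% Tl-203, 70.48% Tl-205.

Tl-203: 29.52%, Tl-205: 70.48%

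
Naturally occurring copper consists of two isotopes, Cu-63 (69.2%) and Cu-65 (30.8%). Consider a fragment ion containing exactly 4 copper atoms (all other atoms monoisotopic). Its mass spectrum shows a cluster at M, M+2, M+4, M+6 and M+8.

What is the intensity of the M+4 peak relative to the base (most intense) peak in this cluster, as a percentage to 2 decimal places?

Term probabilities: M 0.2293, M+2 0.4083, M+4 0.2726, M+6 0.0809, M+8 0.0090. Base peak = M+2.
P(M+2) = C(4,1) × 0.692^3 × 0.308^1 = 4 × 0.33137389 × 0.3080 = 0.408253 (base)
P(M+4) = C(4,2) × 0.692^2 × 0.308^2 = 6 × 0.478864 × 0.094864 = 0.272562
Relative intensity = 0.272562 / 0.408253 × 100 = 66.76

66.76%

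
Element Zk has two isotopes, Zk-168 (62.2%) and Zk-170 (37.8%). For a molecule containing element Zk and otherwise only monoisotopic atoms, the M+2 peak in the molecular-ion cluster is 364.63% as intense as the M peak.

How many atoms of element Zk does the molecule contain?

6

With n Zk atoms, P(M+2)/P(M) = C(n,1)·p^(n−1)q / p^n = n·q/p = n · 0.378/0.622.
n = 3.6463 × 0.622/0.378 = 6.00 ≈ 6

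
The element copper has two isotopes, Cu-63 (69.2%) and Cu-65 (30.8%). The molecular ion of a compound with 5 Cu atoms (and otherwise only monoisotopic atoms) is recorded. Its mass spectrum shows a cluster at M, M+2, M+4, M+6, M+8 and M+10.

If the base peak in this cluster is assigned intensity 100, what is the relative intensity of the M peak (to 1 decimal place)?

Binomial terms of (0.692 + 0.308)^5: M 0.1587, M+2 0.3531, M+4 0.3144, M+6 0.1399, M+8 0.0311, M+10 0.0028 → M+2 is the base peak.
P(M+2) = C(5,1) × 0.692^4 × 0.308^1 = 5 × 0.22931073 × 0.3080 = 0.353139 (base)
P(M) = C(5,0) × 0.692^5 × 0.308^0 = 1 × 0.15868303 × 1.0000 = 0.158683
Relative intensity = 0.158683 / 0.353139 × 100 = 44.9

44.9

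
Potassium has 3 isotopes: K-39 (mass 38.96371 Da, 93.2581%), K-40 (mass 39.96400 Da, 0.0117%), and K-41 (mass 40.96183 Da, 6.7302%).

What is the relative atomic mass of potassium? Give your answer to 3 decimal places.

39.098 Da

Ar = Σ fᵢ·mᵢ = 0.932581 × 38.96371 + 0.000117 × 39.96400 + 0.067302 × 40.96183
= 36.336816 + 0.004676 + 2.756813 = 39.098305 Da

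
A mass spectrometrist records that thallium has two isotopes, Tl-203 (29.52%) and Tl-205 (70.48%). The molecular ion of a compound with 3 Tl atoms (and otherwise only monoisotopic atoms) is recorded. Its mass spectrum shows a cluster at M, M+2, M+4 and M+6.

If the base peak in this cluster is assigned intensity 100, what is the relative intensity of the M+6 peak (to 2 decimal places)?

79.58

Binomial terms of (0.2952 + 0.7048)^3: M 0.0257, M+2 0.1843, M+4 0.4399, M+6 0.3501 → M+4 is the base peak.
P(M+4) = C(3,2) × 0.2952^1 × 0.7048^2 = 3 × 0.2952 × 0.49674304 = 0.439916 (base)
P(M+6) = C(3,3) × 0.2952^0 × 0.7048^3 = 1 × 1.0000 × 0.35010449 = 0.350104
Relative intensity = 0.350104 / 0.439916 × 100 = 79.58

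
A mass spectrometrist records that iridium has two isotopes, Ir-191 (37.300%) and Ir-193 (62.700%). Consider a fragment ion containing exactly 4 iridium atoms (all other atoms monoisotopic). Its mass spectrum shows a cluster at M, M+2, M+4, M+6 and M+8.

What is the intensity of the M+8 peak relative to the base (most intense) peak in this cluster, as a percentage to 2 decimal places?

42.02%

Binomial terms of (0.37300 + 0.62700)^4: M 0.0194, M+2 0.1302, M+4 0.3282, M+6 0.3678, M+8 0.1546 → M+6 is the base peak.
P(M+6) = C(4,3) × 0.37300^1 × 0.62700^3 = 4 × 0.3730 × 0.24649188 = 0.367766 (base)
P(M+8) = C(4,4) × 0.37300^0 × 0.62700^4 = 1 × 1.0000 × 0.15455041 = 0.154550
Relative intensity = 0.154550 / 0.367766 × 100 = 42.02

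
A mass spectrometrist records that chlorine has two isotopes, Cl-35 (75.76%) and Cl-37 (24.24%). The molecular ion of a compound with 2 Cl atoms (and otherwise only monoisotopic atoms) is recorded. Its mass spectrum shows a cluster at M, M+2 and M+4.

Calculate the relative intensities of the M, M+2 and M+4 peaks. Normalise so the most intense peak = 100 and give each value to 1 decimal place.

Expanding (0.7576 + 0.2424)^2:
P(M) = 0.7576^2 = 0.573958
P(M+2) = 2 × 0.7576^1 × 0.2424^1 = 0.367284
P(M+4) = 0.2424^2 = 0.058758
The M peak is largest (0.573958); scaling to 100 gives 100.0 : 64.0 : 10.2.

100.0 : 64.0 : 10.2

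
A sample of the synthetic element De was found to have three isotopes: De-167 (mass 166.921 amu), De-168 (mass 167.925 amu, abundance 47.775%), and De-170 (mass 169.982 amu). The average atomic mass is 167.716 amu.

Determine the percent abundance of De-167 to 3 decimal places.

Let x and y be the fractions of De-167 and De-170. Then x + y = 1 − 0.47775 = 0.52225 and 166.921x + 169.982y = 167.716 − 0.47775×167.925 = 87.48983125.
Substituting: 166.921x + 169.982(0.52225 − x) = 87.48983125
(166.921 − 169.982)x = -1.28326825  ⇒  x = 0.41923, y = 0.10302
De-167: 41.923%, De-170: 10.302%.

41.923%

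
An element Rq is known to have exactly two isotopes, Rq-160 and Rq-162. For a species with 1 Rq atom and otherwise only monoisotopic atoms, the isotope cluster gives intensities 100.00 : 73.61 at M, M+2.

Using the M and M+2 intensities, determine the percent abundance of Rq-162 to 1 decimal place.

42.4%

If p is the fraction of Rq that is Rq-160, then I(M+2)/I(M) = [C(1,1)·p^0·(1−p)] / p^1 = 1·(1−p)/p = 73.61/100.00 = 0.7361
(1−p)/p = 0.7361/1 = 0.7361  ⇒  p = 1/(1 + 0.7361) = 0.5760
Rq-160: 57.6%, Rq-162: 42.4%.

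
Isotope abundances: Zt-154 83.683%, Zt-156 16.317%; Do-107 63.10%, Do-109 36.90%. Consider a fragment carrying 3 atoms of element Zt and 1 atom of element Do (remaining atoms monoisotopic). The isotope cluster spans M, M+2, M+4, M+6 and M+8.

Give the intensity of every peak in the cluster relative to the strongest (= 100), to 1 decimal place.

Element Zt pattern (n=3): 0.58601904 : 0.34279624 : 0.06684041 : 0.00434431
Element Do pattern (n=1): 0.6310 : 0.3690
Convolve the two distributions (both contribute in 2-u steps):
  M: 0.58601904×0.6310 = 0.369778
  M+2: 0.58601904×0.3690 + 0.34279624×0.6310 = 0.432545
  M+4: 0.34279624×0.3690 + 0.06684041×0.6310 = 0.168668
  M+6: 0.06684041×0.3690 + 0.00434431×0.6310 = 0.027405
  M+8: 0.00434431×0.3690 = 0.001603
Scale to base peak (0.432545) = 100: 85.5 : 100.0 : 39.0 : 6.3 : 0.4

85.5 : 100.0 : 39.0 : 6.3 : 0.4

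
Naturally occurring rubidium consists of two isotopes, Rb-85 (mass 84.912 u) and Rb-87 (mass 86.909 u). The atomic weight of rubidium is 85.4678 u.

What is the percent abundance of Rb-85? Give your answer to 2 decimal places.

72.17%

With x = fraction of Rb-85 (so Rb-87 is 1 − x):
84.912·x + 86.909·(1 − x) = 85.4678
(84.912 − 86.909)·x = 85.4678 − 86.909
x = -1.4412 / -1.997 = 0.72168 → 72.17% Rb-85, 27.83% Rb-87.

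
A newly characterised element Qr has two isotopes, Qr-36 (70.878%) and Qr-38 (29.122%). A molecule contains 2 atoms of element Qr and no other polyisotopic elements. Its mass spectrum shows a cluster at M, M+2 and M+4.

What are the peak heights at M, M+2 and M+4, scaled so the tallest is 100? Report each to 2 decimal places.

Each Qr atom is independently Qr-36 (p = 0.70878) or Qr-38 (q = 0.29122); the cluster is the binomial expansion (p + q)^2.
P(M) = 0.70878^2 = 0.502369
P(M+2) = 2 × 0.70878^1 × 0.29122^1 = 0.412822
P(M+4) = 0.29122^2 = 0.084809
The M peak is largest (0.502369); scaling to 100 gives 100.00 : 82.18 : 16.88.

100.00 : 82.18 : 16.88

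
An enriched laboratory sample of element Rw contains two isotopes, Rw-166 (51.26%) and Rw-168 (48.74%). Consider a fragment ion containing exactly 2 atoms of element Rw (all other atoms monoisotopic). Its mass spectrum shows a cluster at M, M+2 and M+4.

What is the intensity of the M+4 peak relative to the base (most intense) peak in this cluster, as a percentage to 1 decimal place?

Term probabilities: M 0.2628, M+2 0.4997, M+4 0.2376. Base peak = M+2.
P(M+2) = C(2,1) × 0.5126^1 × 0.4874^1 = 2 × 0.5126 × 0.4874 = 0.499682 (base)
P(M+4) = C(2,2) × 0.5126^0 × 0.4874^2 = 1 × 1.0000 × 0.23755876 = 0.237559
Relative intensity = 0.237559 / 0.499682 × 100 = 47.5

47.5%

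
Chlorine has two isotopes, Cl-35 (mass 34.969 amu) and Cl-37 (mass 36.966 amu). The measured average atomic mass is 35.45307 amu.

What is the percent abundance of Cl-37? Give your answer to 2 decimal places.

24.24%

Let x be the fractional abundance of Cl-35; then Cl-37 has abundance 1 − x.
34.969·x + 36.966·(1 − x) = 35.45307
(34.969 − 36.966)·x = 35.45307 − 36.966
x = -1.51293 / -1.997 = 0.75760 → 75.76% Cl-35, 24.24% Cl-37.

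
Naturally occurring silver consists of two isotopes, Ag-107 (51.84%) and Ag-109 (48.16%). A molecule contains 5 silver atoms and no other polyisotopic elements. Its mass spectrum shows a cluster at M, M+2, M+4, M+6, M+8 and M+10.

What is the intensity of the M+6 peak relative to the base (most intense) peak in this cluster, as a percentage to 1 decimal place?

92.9%

(0.5184 + 0.4816)^5 gives M 0.0374, M+2 0.1739, M+4 0.3231, M+6 0.3002, M+8 0.1394, M+10 0.0259; the largest is M+4.
P(M+4) = C(5,2) × 0.5184^3 × 0.4816^2 = 10 × 0.13931407 × 0.23193856 = 0.323123 (base)
P(M+6) = C(5,3) × 0.5184^2 × 0.4816^3 = 10 × 0.26873856 × 0.11170161 = 0.300185
Relative intensity = 0.300185 / 0.323123 × 100 = 92.9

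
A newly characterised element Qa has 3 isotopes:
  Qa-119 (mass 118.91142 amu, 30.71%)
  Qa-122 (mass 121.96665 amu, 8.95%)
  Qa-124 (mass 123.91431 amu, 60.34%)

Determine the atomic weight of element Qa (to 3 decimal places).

122.204 amu

Weight each isotope mass by its fractional abundance: 0.3071 × 118.91142 + 0.0895 × 121.96665 + 0.6034 × 123.91431
= 36.517697 + 10.916015 + 74.769895 = 122.203607 amu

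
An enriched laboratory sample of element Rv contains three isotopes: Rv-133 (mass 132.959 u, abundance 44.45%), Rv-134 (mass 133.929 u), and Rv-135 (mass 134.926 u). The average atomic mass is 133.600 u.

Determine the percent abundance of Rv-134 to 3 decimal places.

The remaining 55.55% is split between Rv-134 (fraction x) and Rv-135 (fraction 0.5555 − x).
Substituting: 133.929x + 134.926(0.5555 − x) = 74.4997245
(133.929 − 134.926)x = -0.4516685  ⇒  x = 0.45303, y = 0.10247
Rv-134: 45.303%, Rv-135: 10.247%.

45.303%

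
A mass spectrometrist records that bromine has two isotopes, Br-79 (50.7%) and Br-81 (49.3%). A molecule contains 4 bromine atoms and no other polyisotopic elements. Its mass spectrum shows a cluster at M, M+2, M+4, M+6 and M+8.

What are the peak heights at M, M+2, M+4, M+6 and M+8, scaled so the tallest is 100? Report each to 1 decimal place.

17.6 : 68.6 : 100.0 : 64.8 : 15.8

Each Br atom is independently Br-79 (p = 0.507) or Br-81 (q = 0.493); the cluster is the binomial expansion (p + q)^4.
P(M) = 0.507^4 = 0.066074
P(M+2) = 4 × 0.507^3 × 0.493^1 = 0.256999
P(M+4) = 6 × 0.507^2 × 0.493^2 = 0.374853
P(M+6) = 4 × 0.507^1 × 0.493^3 = 0.243001
P(M+8) = 0.493^4 = 0.059073
The M+4 peak is largest (0.374853); scaling to 100 gives 17.6 : 68.6 : 100.0 : 64.8 : 15.8.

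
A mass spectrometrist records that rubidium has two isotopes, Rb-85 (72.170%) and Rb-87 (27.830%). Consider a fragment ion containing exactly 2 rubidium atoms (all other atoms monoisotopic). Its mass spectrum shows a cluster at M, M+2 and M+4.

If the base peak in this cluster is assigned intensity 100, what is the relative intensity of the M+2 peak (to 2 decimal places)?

77.12

Binomial terms of (0.72170 + 0.27830)^2: M 0.5209, M+2 0.4017, M+4 0.0775 → M is the base peak.
P(M) = C(2,0) × 0.72170^2 × 0.27830^0 = 1 × 0.52085089 × 1.0000 = 0.520851 (base)
P(M+2) = C(2,1) × 0.72170^1 × 0.27830^1 = 2 × 0.7217 × 0.2783 = 0.401698
Relative intensity = 0.401698 / 0.520851 × 100 = 77.12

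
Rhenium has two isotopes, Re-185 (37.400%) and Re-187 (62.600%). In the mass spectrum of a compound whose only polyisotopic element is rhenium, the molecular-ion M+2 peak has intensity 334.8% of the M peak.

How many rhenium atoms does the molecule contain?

For n independent Re atoms, I(M+2)/I(M) = n · (abundance Re-187) / (abundance Re-185) = n · 0.62600/0.37400.
n = 3.348 × 0.37400/0.62600 = 2.00 ≈ 2

2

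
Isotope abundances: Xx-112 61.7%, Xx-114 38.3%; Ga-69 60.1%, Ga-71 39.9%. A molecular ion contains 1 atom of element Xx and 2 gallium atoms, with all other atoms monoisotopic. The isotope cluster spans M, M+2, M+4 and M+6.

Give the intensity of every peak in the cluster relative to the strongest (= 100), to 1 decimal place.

51.3 : 100.0 : 64.9 : 14.0

Element Xx pattern (n=1): 0.6170 : 0.3830
Gallium pattern (n=2): 0.361201 : 0.479598 : 0.159201
Convolve the two distributions (both contribute in 2-u steps):
  M: 0.6170×0.361201 = 0.222861
  M+2: 0.6170×0.479598 + 0.3830×0.361201 = 0.434252
  M+4: 0.6170×0.159201 + 0.3830×0.479598 = 0.281913
  M+6: 0.3830×0.159201 = 0.060974
Scale to base peak (0.434252) = 100: 51.3 : 100.0 : 64.9 : 14.0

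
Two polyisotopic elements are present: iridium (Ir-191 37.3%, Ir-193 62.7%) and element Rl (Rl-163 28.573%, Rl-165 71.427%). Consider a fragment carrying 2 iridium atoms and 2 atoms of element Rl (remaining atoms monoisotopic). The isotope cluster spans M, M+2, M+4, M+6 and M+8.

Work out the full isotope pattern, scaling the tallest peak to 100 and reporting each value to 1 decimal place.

2.8 : 23.8 : 73.7 : 100.0 : 50.3

Iridium pattern (n=2): 0.139129 : 0.467742 : 0.393129
Element Rl pattern (n=2): 0.08164163 : 0.40817673 : 0.51018163
Convolve the two distributions (both contribute in 2-u steps):
  M: 0.139129×0.08164163 = 0.011359
  M+2: 0.139129×0.40817673 + 0.467742×0.08164163 = 0.094976
  M+4: 0.139129×0.51018163 + 0.467742×0.40817673 + 0.393129×0.08164163 = 0.293998
  M+6: 0.467742×0.51018163 + 0.393129×0.40817673 = 0.399099
  M+8: 0.393129×0.51018163 = 0.200567
Scale to base peak (0.399099) = 100: 2.8 : 23.8 : 73.7 : 100.0 : 50.3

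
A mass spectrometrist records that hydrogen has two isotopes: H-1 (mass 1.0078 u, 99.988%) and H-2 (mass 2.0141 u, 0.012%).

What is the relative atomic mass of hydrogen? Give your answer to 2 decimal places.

1.01 u

Weight each isotope mass by its fractional abundance: 0.99988 × 1.0078 + 0.00012 × 2.0141
= 1.00768 + 0.00024 = 1.00792 u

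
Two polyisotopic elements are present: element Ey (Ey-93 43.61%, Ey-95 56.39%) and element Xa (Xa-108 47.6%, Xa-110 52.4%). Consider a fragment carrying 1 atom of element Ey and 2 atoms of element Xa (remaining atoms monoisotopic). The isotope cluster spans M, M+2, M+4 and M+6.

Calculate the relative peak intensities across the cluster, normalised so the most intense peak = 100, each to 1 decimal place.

Element Ey pattern (n=1): 0.4361 : 0.5639
Element Xa pattern (n=2): 0.226576 : 0.498848 : 0.274576
Convolve the two distributions (both contribute in 2-u steps):
  M: 0.4361×0.226576 = 0.098810
  M+2: 0.4361×0.498848 + 0.5639×0.226576 = 0.345314
  M+4: 0.4361×0.274576 + 0.5639×0.498848 = 0.401043
  M+6: 0.5639×0.274576 = 0.154833
Scale to base peak (0.401043) = 100: 24.6 : 86.1 : 100.0 : 38.6

24.6 : 86.1 : 100.0 : 38.6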